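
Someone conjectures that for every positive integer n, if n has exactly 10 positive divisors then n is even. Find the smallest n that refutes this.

Check each positive integer n in order until n has exactly 10 positive divisors but n is odd.
For n = 48, 80, 112, 162, 176, 208, 272, 304, 368 the conclusion holds.
n = 405: divisors of 405: 10 divisors; 405 is odd.

n = 405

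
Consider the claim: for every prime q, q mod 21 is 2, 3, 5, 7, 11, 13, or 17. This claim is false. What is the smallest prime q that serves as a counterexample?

q = 19

Check each prime q in order until the claim fails.
q = 2: 2 mod 21 = 2.
q = 3: 3 mod 21 = 3.
q = 5: 5 mod 21 = 5.
q = 7: 7 mod 21 = 7.
q = 11: 11 mod 21 = 11.
q = 13: 13 mod 21 = 13.
q = 17: 17 mod 21 = 17.
q = 19: 19 mod 21 = 19 — not in {2, 3, 5, 7, 11, 13, 17}.
Hence q = 19 is a counterexample.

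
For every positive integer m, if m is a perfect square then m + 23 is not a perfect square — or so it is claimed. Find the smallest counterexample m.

m = 121

The first 10 eligible values, up to m = 100, all satisfy the conclusion.
m = 121: 121 = 11² and 121 + 23 = 144 = 12².
So m = 121 is the smallest counterexample.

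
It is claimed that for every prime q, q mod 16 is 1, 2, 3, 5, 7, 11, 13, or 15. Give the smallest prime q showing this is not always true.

q = 41

We need the least prime q for which the claim fails.
For q = 2, 3, 5, 7, …, 29, 31, 37 the conclusion holds.
q = 41: 41 mod 16 = 9 — not in {1, 2, 3, 5, 7, 11, 13, 15}.
Thus q = 41 disproves the claim, and no smaller q works.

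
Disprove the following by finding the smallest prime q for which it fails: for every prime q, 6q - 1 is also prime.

q = 11

We need the least prime q for which 6q - 1 is not prime.
The first 4 eligible values, up to q = 7, all satisfy the conclusion.
q = 11: 6q - 1 = 65 = 5 × 13, not prime.
Hence q = 11 is a counterexample.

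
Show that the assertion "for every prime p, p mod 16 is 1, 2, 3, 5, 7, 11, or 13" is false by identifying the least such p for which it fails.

For p = 2, 3, 5, 7, 11, 13, 17, 19, 23, 29 the conclusion holds.
p = 31: 31 mod 16 = 15 — not in {1, 2, 3, 5, 7, 11, 13}.
Thus p = 31 disproves the claim, and no smaller p works.

p = 31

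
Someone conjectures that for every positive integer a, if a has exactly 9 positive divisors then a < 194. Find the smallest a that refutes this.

Check each positive integer a in order until a has exactly 9 positive divisors but the claim fails.
a = 36: τ(36) = 9; 36 < 194.
a = 100: τ(100) = 9; 100 < 194.
a = 196: τ(196) = 9; 196 ≥ 194.
Thus a = 196 disproves the claim, and no smaller a works.

a = 196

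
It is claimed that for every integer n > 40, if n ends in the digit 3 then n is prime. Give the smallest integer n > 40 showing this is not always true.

n = 63

A counterexample is any integer n > 40 such that n ends in the digit 3 but n is not prime; we check each in order.
For n = 43, 53 the conclusion holds.
n = 63: 63 ends in 3; 63 = 3 × 21, composite.
So n = 63 is the smallest counterexample.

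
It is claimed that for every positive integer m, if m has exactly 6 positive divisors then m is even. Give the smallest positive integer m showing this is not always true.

m = 45

For m = 12, 18, 20, 28, 32, 44 the conclusion holds.
m = 45: divisors of 45: 1, 3, 5, 9, 15, 45; 45 is odd.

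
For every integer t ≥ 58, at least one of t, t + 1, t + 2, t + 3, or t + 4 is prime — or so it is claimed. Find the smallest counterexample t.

A counterexample is any integer t ≥ 58 such that t, t + 1, t + 2, t + 3, t + 4 are all composite; we check each in order.
The first 4 eligible values, up to t = 61, all satisfy the conclusion.
t = 62: 62 = 2 × 31; 63 = 3 × 21; 64 = 2 × 32; 65 = 5 × 13; 66 = 2 × 33 — all composite.

t = 62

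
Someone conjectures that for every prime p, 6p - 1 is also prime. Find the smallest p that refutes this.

p = 11

p = 2: 6p - 1 = 11, prime.
p = 3: 6p - 1 = 17, prime.
p = 5: 6p - 1 = 29, prime.
p = 7: 6p - 1 = 41, prime.
p = 11: 6p - 1 = 65 = 5 × 13, not prime.
Thus p = 11 disproves the claim, and no smaller p works.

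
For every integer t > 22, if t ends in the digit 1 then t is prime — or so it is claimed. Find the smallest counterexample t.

t = 51

t = 31: 31 ends in 1 and is prime.
t = 41: 41 ends in 1 and is prime.
t = 51: 51 ends in 1; 51 = 3 × 17, composite.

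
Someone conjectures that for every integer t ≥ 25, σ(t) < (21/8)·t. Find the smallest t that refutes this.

t = 60

The first 35 eligible values, up to t = 59, all satisfy the conclusion.
t = 60: σ(60) = 168; 168 ≥ 315/2.
So t = 60 is the smallest counterexample.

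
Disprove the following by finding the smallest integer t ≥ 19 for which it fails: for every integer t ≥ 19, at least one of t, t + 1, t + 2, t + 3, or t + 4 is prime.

t = 24

Check each integer t ≥ 19 in order until t, t + 1, t + 2, t + 3, t + 4 are all composite.
t = 19: 19 is prime.
t = 20: 23 is prime.
t = 21: 23 is prime.
t = 22: 23 is prime.
t = 23: 23 is prime.
t = 24: 24 = 2 × 12; 25 = 5 × 5; 26 = 2 × 13; 27 = 3 × 9; 28 = 2 × 14 — all composite.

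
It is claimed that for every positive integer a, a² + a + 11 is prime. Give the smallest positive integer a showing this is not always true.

a = 10

We need the least positive integer a for which a² + a + 11 is not prime.
For a = 1, 2, 3, 4, 5, 6, 7, 8, 9 the conclusion holds.
a = 10: a² + a + 11 = 121 = 11 × 11, composite.
Thus a = 10 disproves the claim, and no smaller a works.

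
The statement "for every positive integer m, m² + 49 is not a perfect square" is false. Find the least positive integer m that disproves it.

Check each positive integer m in order until m² + 49 is a perfect square.
For m = 1, 2, 3, 4, …, 21, 22, 23 the conclusion holds.
m = 24: 24² + 49 = 625 = 25², a perfect square.

m = 24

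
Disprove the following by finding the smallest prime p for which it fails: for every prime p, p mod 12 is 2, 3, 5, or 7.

p = 11

Check each prime p in order until the claim fails.
p = 2: 2 mod 12 = 2.
p = 3: 3 mod 12 = 3.
p = 5: 5 mod 12 = 5.
p = 7: 7 mod 12 = 7.
p = 11: 11 mod 12 = 11 — not in {2, 3, 5, 7}.
Hence p = 11 is a counterexample.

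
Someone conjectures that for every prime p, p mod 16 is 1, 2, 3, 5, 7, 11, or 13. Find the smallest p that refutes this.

For p = 2, 3, 5, 7, 11, 13, 17, 19, 23, 29 the conclusion holds.
p = 31: 31 mod 16 = 15 — not in {1, 2, 3, 5, 7, 11, 13}.
Thus p = 31 disproves the claim, and no smaller p works.

p = 31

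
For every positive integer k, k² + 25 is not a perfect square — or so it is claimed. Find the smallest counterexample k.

We need the least positive integer k for which k² + 25 is a perfect square.
For k = 1, 2, 3, 4, …, 9, 10, 11 the conclusion holds.
k = 12: 12² + 25 = 169 = 13², a perfect square.

k = 12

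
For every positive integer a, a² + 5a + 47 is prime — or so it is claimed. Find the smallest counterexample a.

a = 38

The first 37 eligible values, up to a = 37, all satisfy the conclusion.
a = 38: a² + 5a + 47 = 1681 = 41 × 41, composite.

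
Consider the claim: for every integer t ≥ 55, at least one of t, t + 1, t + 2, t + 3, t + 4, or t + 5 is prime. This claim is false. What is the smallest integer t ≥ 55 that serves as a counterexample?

t = 90

We need the least integer t ≥ 55 for which t, t + 1, t + 2, t + 3, t + 4, t + 5 are all composite.
For t = 55, 56, 57, 58, …, 87, 88, 89 the conclusion holds.
t = 90: 90 = 2 × 45; 91 = 7 × 13; 92 = 2 × 46; 93 = 3 × 31; 94 = 2 × 47; 95 = 5 × 19 — all composite.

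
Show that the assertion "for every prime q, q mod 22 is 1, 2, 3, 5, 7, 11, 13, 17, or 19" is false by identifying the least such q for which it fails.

For q = 2, 3, 5, 7, 11, 13, 17, 19, 23, 29 the conclusion holds.
q = 31: 31 mod 22 = 9 — not in {1, 2, 3, 5, 7, 11, 13, 17, 19}.
Hence q = 31 is a counterexample.

q = 31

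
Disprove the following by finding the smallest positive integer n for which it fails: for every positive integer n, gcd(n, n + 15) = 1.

A counterexample is any positive integer n such that gcd(n, n + 15) > 1; we check each in order.
For n = 1, 2 the conclusion holds.
n = 3: gcd(3, 18) = 3.
Hence n = 3 is a counterexample.

n = 3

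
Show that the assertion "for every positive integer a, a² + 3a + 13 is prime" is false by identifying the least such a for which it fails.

a = 9

Check each positive integer a in order until a² + 3a + 13 is not prime.
For a = 1, 2, 3, 4, 5, 6, 7, 8 the conclusion holds.
a = 9: a² + 3a + 13 = 121 = 11 × 11, composite.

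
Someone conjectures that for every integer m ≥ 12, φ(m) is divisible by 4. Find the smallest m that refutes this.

m = 14

We need the least integer m ≥ 12 for which φ(m) is not divisible by 4.
For m = 12, 13 the conclusion holds.
m = 14: φ(14) = 6; 6 mod 4 = 2.
Thus m = 14 disproves the claim, and no smaller m works.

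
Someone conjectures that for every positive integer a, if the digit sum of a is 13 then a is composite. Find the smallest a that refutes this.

A counterexample is any positive integer a such that the digit sum of a is 13 but a is prime; we check each in order.
a = 49: digit sum 13; 49 is composite.
a = 58: digit sum 13; 58 is composite.
a = 67: digit sum 13; 67 is prime, not composite.
Thus a = 67 disproves the claim, and no smaller a works.

a = 67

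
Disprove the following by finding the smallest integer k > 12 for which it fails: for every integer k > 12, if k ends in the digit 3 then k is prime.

k = 33

Check each integer k > 12 in order until k ends in the digit 3 but k is not prime.
For k = 13, 23 the conclusion holds.
k = 33: 33 ends in 3; 33 = 3 × 11, composite.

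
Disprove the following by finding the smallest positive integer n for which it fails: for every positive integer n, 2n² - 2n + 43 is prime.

n = 3

A counterexample is any positive integer n such that 2n² - 2n + 43 is not prime; we check each in order.
For n = 1, 2 the conclusion holds.
n = 3: 2n² - 2n + 43 = 55 = 5 × 11, composite.
So n = 3 is the smallest counterexample.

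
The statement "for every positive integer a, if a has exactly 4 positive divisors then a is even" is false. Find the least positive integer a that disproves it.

a = 15

We need the least positive integer a for which a has exactly 4 positive divisors but a is odd.
For a = 6, 8, 10, 14 the conclusion holds.
a = 15: divisors of 15: 1, 3, 5, 15; 15 is odd.
So a = 15 is the smallest counterexample.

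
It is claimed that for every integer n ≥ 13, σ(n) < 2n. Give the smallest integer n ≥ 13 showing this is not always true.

n = 18

For n = 13, 14, 15, 16, 17 the conclusion holds.
n = 18: σ(18) = 39; 39 ≥ 36.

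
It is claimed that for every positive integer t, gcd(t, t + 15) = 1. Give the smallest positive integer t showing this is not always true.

We need the least positive integer t for which gcd(t, t + 15) > 1.
For t = 1, 2 the conclusion holds.
t = 3: gcd(3, 18) = 3.

t = 3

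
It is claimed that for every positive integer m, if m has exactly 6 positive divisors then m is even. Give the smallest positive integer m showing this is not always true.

m = 12: divisors of 12: 1, 2, 3, 4, 6, 12; 12 is even.
m = 18: divisors of 18: 1, 2, 3, 6, 9, 18; 18 is even.
m = 20: divisors of 20: 1, 2, 4, 5, 10, 20; 20 is even.
m = 28: divisors of 28: 1, 2, 4, 7, 14, 28; 28 is even.
m = 32: divisors of 32: 1, 2, 4, 8, 16, 32; 32 is even.
m = 44: divisors of 44: 1, 2, 4, 11, 22, 44; 44 is even.
m = 45: divisors of 45: 1, 3, 5, 9, 15, 45; 45 is odd.
Hence m = 45 is a counterexample.

m = 45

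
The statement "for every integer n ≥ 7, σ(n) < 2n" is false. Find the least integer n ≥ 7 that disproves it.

n = 12

We need the least integer n ≥ 7 for which the claim fails.
For n = 7, 8, 9, 10, 11 the conclusion holds.
n = 12: σ(12) = 28; 28 ≥ 24.
So n = 12 is the smallest counterexample.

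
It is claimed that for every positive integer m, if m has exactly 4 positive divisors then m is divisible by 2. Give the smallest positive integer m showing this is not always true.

We need the least positive integer m for which m has exactly 4 positive divisors but m is not divisible by 2.
For m = 6, 8, 10, 14 the conclusion holds.
m = 15: τ(15) = 4; 15 mod 2 = 1.

m = 15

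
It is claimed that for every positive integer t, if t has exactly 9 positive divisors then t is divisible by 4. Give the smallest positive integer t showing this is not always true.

t = 225

For t = 36, 100, 196 the conclusion holds.
t = 225: τ(225) = 9; 225 mod 4 = 1.
Hence t = 225 is a counterexample.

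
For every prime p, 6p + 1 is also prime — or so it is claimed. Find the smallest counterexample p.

p = 2: 6p + 1 = 13, prime.
p = 3: 6p + 1 = 19, prime.
p = 5: 6p + 1 = 31, prime.
p = 7: 6p + 1 = 43, prime.
p = 11: 6p + 1 = 67, prime.
p = 13: 6p + 1 = 79, prime.
p = 17: 6p + 1 = 103, prime.
p = 19: 6p + 1 = 115 = 5 × 23, not prime.
Thus p = 19 disproves the claim, and no smaller p works.

p = 19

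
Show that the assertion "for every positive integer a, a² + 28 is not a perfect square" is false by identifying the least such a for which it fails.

a = 6

Check each positive integer a in order until a² + 28 is a perfect square.
For a = 1, 2, 3, 4, 5 the conclusion holds.
a = 6: 6² + 28 = 64 = 8², a perfect square.
Hence a = 6 is a counterexample.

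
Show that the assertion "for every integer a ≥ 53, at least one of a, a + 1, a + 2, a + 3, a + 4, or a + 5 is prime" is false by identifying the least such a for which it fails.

Check each integer a ≥ 53 in order until a, a + 1, a + 2, a + 3, a + 4, a + 5 are all composite.
For a = 53, 54, 55, 56, …, 87, 88, 89 the conclusion holds.
a = 90: 90 = 2 × 45; 91 = 7 × 13; 92 = 2 × 46; 93 = 3 × 31; 94 = 2 × 47; 95 = 5 × 19 — all composite.
Hence a = 90 is a counterexample.

a = 90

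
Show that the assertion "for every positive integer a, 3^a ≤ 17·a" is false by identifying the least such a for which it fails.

A counterexample is any positive integer a such that 3^a > 17·a; we check each in order.
a = 1: 3^a = 3 and 17·a = 17, so 3 ≤ 17.
a = 2: 3^a = 9 and 17·a = 34, so 9 ≤ 34.
a = 3: 3^a = 27 and 17·a = 51, so 27 ≤ 51.
a = 4: 3^a = 81 and 17·a = 68, so 81 > 68.
Hence a = 4 is a counterexample.

a = 4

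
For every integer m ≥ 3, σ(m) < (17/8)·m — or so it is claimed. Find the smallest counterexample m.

m = 12

Check each integer m ≥ 3 in order until the claim fails.
For m = 3, 4, 5, 6, 7, 8, 9, 10, 11 the conclusion holds.
m = 12: σ(12) = 28; 28 ≥ 51/2.
Thus m = 12 disproves the claim, and no smaller m works.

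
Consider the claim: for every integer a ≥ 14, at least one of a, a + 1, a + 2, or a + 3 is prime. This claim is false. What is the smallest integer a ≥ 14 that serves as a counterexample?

a = 24

We need the least integer a ≥ 14 for which a, a + 1, a + 2, a + 3 are all composite.
For a = 14, 15, 16, 17, 18, 19, 20, 21, 22, 23 the conclusion holds.
a = 24: 24 = 2 × 12; 25 = 5 × 5; 26 = 2 × 13; 27 = 3 × 9 — all composite.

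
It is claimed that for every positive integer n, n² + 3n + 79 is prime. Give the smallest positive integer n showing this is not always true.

n = 5

A counterexample is any positive integer n such that n² + 3n + 79 is not prime; we check each in order.
n = 1: n² + 3n + 79 = 83, prime.
n = 2: n² + 3n + 79 = 89, prime.
n = 3: n² + 3n + 79 = 97, prime.
n = 4: n² + 3n + 79 = 107, prime.
n = 5: n² + 3n + 79 = 119 = 7 × 17, composite.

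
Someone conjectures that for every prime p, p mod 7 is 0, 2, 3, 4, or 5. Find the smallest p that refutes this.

We need the least prime p for which the claim fails.
For p = 2, 3, 5, 7, 11 the conclusion holds.
p = 13: 13 mod 7 = 6 — not in {0, 2, 3, 4, 5}.
So p = 13 is the smallest counterexample.

p = 13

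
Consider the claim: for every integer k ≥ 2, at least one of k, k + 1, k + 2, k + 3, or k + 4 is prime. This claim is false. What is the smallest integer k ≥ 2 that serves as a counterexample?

k = 24

We need the least integer k ≥ 2 for which k, k + 1, k + 2, k + 3, k + 4 are all composite.
For k = 2, 3, 4, 5, …, 21, 22, 23 the conclusion holds.
k = 24: 24 = 2 × 12; 25 = 5 × 5; 26 = 2 × 13; 27 = 3 × 9; 28 = 2 × 14 — all composite.
So k = 24 is the smallest counterexample.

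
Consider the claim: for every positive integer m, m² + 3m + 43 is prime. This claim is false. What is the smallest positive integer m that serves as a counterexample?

m = 39

The first 38 eligible values, up to m = 38, all satisfy the conclusion.
m = 39: m² + 3m + 43 = 1681 = 41 × 41, composite.
Thus m = 39 disproves the claim, and no smaller m works.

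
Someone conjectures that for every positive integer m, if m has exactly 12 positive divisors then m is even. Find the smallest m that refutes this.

Check each positive integer m in order until m has exactly 12 positive divisors but m is odd.
The first 24 eligible values, up to m = 308, all satisfy the conclusion.
m = 315: divisors of 315: 12 divisors; 315 is odd.
Hence m = 315 is a counterexample.

m = 315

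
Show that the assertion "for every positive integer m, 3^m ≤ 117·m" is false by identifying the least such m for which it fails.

m = 6

Check each positive integer m in order until 3^m > 117·m.
The first 5 eligible values, up to m = 5, all satisfy the conclusion.
m = 6: 3^m = 729 and 117·m = 702, so 729 > 702.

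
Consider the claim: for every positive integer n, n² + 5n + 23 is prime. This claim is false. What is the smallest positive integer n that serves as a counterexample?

We need the least positive integer n for which n² + 5n + 23 is not prime.
For n = 1, 2, 3, 4, …, 11, 12, 13 the conclusion holds.
n = 14: n² + 5n + 23 = 289 = 17 × 17, composite.

n = 14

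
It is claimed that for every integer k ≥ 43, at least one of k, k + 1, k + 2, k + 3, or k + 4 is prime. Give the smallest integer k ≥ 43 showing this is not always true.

k = 48

For k = 43, 44, 45, 46, 47 the conclusion holds.
k = 48: 48 = 2 × 24; 49 = 7 × 7; 50 = 2 × 25; 51 = 3 × 17; 52 = 2 × 26 — all composite.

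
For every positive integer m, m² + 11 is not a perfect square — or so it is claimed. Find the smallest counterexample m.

A counterexample is any positive integer m such that m² + 11 is a perfect square; we check each in order.
For m = 1, 2, 3, 4 the conclusion holds.
m = 5: 5² + 11 = 36 = 6², a perfect square.

m = 5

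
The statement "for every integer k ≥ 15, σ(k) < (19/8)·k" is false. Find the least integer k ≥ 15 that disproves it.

k = 24

We need the least integer k ≥ 15 for which the claim fails.
The first 9 eligible values, up to k = 23, all satisfy the conclusion.
k = 24: σ(24) = 60; 60 ≥ 57.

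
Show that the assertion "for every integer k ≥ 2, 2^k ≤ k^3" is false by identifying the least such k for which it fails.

k = 10

Check each integer k ≥ 2 in order until 2^k > k^3.
The first 8 eligible values, up to k = 9, all satisfy the conclusion.
k = 10: 2^k = 1024 and k^3 = 1000, so 1024 > 1000.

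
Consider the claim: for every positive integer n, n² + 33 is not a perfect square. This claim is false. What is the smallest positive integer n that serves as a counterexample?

A counterexample is any positive integer n such that n² + 33 is a perfect square; we check each in order.
n = 1: 1² + 33 = 34, not a perfect square.
n = 2: 2² + 33 = 37, not a perfect square.
n = 3: 3² + 33 = 42, not a perfect square.
n = 4: 4² + 33 = 49 = 7², a perfect square.
Hence n = 4 is a counterexample.

n = 4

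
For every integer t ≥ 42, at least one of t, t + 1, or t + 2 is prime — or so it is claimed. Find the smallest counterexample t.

A counterexample is any integer t ≥ 42 such that t, t + 1, t + 2 are all composite; we check each in order.
t = 42: 43 is prime.
t = 43: 43 is prime.
t = 44: 44 = 2 × 22; 45 = 3 × 15; 46 = 2 × 23 — all composite.

t = 44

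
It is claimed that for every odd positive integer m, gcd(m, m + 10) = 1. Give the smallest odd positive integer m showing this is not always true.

A counterexample is any odd positive integer m such that gcd(m, m + 10) > 1; we check each in order.
For m = 1, 3 the conclusion holds.
m = 5: gcd(5, 15) = 5.

m = 5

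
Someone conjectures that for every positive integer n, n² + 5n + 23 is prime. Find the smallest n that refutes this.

n = 14

Check each positive integer n in order until n² + 5n + 23 is not prime.
For n = 1, 2, 3, 4, …, 11, 12, 13 the conclusion holds.
n = 14: n² + 5n + 23 = 289 = 17 × 17, composite.
Hence n = 14 is a counterexample.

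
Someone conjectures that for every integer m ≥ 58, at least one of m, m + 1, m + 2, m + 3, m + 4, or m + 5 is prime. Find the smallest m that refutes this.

A counterexample is any integer m ≥ 58 such that m, m + 1, m + 2, m + 3, m + 4, m + 5 are all composite; we check each in order.
For m = 58, 59, 60, 61, …, 87, 88, 89 the conclusion holds.
m = 90: 90 = 2 × 45; 91 = 7 × 13; 92 = 2 × 46; 93 = 3 × 31; 94 = 2 × 47; 95 = 5 × 19 — all composite.
Hence m = 90 is a counterexample.

m = 90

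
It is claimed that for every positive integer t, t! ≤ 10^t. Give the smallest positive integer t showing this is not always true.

t = 25

We need the least positive integer t for which t! > 10^t.
The first 24 eligible values, up to t = 24, all satisfy the conclusion.
t = 25: t! = 15511210043330985984000000 and 10^t = 10000000000000000000000000, so 15511210043330985984000000 > 10000000000000000000000000.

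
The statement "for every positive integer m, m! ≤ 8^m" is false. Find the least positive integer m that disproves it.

Check each positive integer m in order until m! > 8^m.
For m = 1, 2, 3, 4, …, 17, 18, 19 the conclusion holds.
m = 20: m! = 2432902008176640000 and 8^m = 1152921504606846976, so 2432902008176640000 > 1152921504606846976.

m = 20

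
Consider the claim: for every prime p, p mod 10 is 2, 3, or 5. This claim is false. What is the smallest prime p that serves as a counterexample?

For p = 2, 3, 5 the conclusion holds.
p = 7: 7 mod 10 = 7 — not in {2, 3, 5}.

p = 7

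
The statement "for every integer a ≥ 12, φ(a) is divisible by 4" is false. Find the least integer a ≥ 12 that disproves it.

a = 14

For a = 12, 13 the conclusion holds.
a = 14: φ(14) = 6; 6 mod 4 = 2.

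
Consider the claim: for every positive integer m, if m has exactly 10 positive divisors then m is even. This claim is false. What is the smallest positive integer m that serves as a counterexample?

m = 405

Check each positive integer m in order until m has exactly 10 positive divisors but m is odd.
For m = 48, 80, 112, 162, 176, 208, 272, 304, 368 the conclusion holds.
m = 405: divisors of 405: 10 divisors; 405 is odd.
So m = 405 is the smallest counterexample.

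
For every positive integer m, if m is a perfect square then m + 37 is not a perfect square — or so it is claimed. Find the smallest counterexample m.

m = 324

A counterexample is any positive integer m such that m is a perfect square but m + 37 is a perfect square; we check each in order.
For m = 1, 4, 9, 16, …, 225, 256, 289 the conclusion holds.
m = 324: 324 = 18² and 324 + 37 = 361 = 19².
So m = 324 is the smallest counterexample.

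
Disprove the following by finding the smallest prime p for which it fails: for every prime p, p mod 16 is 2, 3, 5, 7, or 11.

p = 13

We need the least prime p for which the claim fails.
The first 5 eligible values, up to p = 11, all satisfy the conclusion.
p = 13: 13 mod 16 = 13 — not in {2, 3, 5, 7, 11}.
So p = 13 is the smallest counterexample.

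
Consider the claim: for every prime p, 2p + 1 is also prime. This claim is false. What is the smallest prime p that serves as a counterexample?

We need the least prime p for which 2p + 1 is not prime.
p = 2: 2p + 1 = 5, prime.
p = 3: 2p + 1 = 7, prime.
p = 5: 2p + 1 = 11, prime.
p = 7: 2p + 1 = 15 = 3 × 5, not prime.
So p = 7 is the smallest counterexample.

p = 7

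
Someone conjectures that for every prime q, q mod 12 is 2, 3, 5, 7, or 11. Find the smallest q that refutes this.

A counterexample is any prime q such that the claim fails; we check each in order.
The first 5 eligible values, up to q = 11, all satisfy the conclusion.
q = 13: 13 mod 12 = 1 — not in {2, 3, 5, 7, 11}.
Thus q = 13 disproves the claim, and no smaller q works.

q = 13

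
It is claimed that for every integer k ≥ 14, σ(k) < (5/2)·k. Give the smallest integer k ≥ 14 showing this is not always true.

We need the least integer k ≥ 14 for which the claim fails.
For k = 14, 15, 16, 17, 18, 19, 20, 21, 22, 23 the conclusion holds.
k = 24: σ(24) = 60; 60 ≥ 60.

k = 24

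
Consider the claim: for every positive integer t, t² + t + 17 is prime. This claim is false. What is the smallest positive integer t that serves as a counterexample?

For t = 1, 2, 3, 4, …, 13, 14, 15 the conclusion holds.
t = 16: t² + t + 17 = 289 = 17 × 17, composite.

t = 16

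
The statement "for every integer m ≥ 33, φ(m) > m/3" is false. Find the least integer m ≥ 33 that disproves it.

We need the least integer m ≥ 33 for which the claim fails.
For m = 33, 34, 35 the conclusion holds.
m = 36: φ(36) = 12 and 36/3 = 12, so φ(36) ≤ 36/3.

m = 36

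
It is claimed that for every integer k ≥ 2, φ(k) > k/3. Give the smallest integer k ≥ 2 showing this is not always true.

k = 2: φ(2) = 1 and 2/3 = 2/3, so φ(2) > 2/3.
k = 3: φ(3) = 2 and 3/3 = 1, so φ(3) > 3/3.
k = 4: φ(4) = 2 and 4/3 = 4/3, so φ(4) > 4/3.
k = 5: φ(5) = 4 and 5/3 = 5/3, so φ(5) > 5/3.
k = 6: φ(6) = 2 and 6/3 = 2, so φ(6) ≤ 6/3.
So k = 6 is the smallest counterexample.

k = 6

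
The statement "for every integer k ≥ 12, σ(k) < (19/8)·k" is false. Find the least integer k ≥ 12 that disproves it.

Check each integer k ≥ 12 in order until the claim fails.
For k = 12, 13, 14, 15, …, 21, 22, 23 the conclusion holds.
k = 24: σ(24) = 60; 60 ≥ 57.
Hence k = 24 is a counterexample.

k = 24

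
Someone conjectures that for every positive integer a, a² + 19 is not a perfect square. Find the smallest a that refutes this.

A counterexample is any positive integer a such that a² + 19 is a perfect square; we check each in order.
a = 1: 1² + 19 = 20, not a perfect square.
a = 2: 2² + 19 = 23, not a perfect square.
a = 3: 3² + 19 = 28, not a perfect square.
a = 4: 4² + 19 = 35, not a perfect square.
a = 5: 5² + 19 = 44, not a perfect square.
a = 6: 6² + 19 = 55, not a perfect square.
a = 7: 7² + 19 = 68, not a perfect square.
a = 8: 8² + 19 = 83, not a perfect square.
a = 9: 9² + 19 = 100 = 10², a perfect square.
Hence a = 9 is a counterexample.

a = 9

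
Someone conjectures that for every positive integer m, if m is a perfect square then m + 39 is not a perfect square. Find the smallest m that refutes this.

m = 25

Check each positive integer m in order until m is a perfect square but m + 39 is a perfect square.
The first 4 eligible values, up to m = 16, all satisfy the conclusion.
m = 25: 25 = 5² and 25 + 39 = 64 = 8².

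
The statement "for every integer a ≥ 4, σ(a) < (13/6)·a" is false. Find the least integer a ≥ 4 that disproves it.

a = 12

The first 8 eligible values, up to a = 11, all satisfy the conclusion.
a = 12: σ(12) = 28; 28 ≥ 26.
So a = 12 is the smallest counterexample.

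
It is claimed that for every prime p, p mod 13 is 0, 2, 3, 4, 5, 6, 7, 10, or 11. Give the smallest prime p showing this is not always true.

p = 47

We need the least prime p for which the claim fails.
For p = 2, 3, 5, 7, …, 37, 41, 43 the conclusion holds.
p = 47: 47 mod 13 = 8 — not in {0, 2, 3, 4, 5, 6, 7, 10, 11}.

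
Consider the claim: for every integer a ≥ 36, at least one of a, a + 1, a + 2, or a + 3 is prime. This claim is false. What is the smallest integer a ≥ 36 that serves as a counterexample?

Check each integer a ≥ 36 in order until a, a + 1, a + 2, a + 3 are all composite.
The first 12 eligible values, up to a = 47, all satisfy the conclusion.
a = 48: 48 = 2 × 24; 49 = 7 × 7; 50 = 2 × 25; 51 = 3 × 17 — all composite.

a = 48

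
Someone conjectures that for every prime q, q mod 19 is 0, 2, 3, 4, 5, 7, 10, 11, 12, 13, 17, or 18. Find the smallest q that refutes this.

q = 47

A counterexample is any prime q such that the claim fails; we check each in order.
The first 14 eligible values, up to q = 43, all satisfy the conclusion.
q = 47: 47 mod 19 = 9 — not in {0, 2, 3, 4, 5, 7, 10, 11, 12, 13, 17, 18}.
So q = 47 is the smallest counterexample.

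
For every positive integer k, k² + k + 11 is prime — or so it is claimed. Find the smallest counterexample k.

k = 10

The first 9 eligible values, up to k = 9, all satisfy the conclusion.
k = 10: k² + k + 11 = 121 = 11 × 11, composite.
So k = 10 is the smallest counterexample.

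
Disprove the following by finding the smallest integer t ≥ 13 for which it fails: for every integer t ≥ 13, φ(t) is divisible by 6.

t = 15

For t = 13, 14 the conclusion holds.
t = 15: φ(15) = 8; 8 mod 6 = 2.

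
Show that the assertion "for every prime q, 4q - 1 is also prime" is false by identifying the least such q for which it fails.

q = 7

For q = 2, 3, 5 the conclusion holds.
q = 7: 4q - 1 = 27 = 3 × 9, not prime.
Thus q = 7 disproves the claim, and no smaller q works.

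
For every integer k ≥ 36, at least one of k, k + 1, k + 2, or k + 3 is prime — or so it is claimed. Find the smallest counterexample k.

Check each integer k ≥ 36 in order until k, k + 1, k + 2, k + 3 are all composite.
For k = 36, 37, 38, 39, …, 45, 46, 47 the conclusion holds.
k = 48: 48 = 2 × 24; 49 = 7 × 7; 50 = 2 × 25; 51 = 3 × 17 — all composite.

k = 48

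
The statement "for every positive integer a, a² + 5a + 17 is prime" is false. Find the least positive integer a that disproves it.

a = 8

We need the least positive integer a for which a² + 5a + 17 is not prime.
For a = 1, 2, 3, 4, 5, 6, 7 the conclusion holds.
a = 8: a² + 5a + 17 = 121 = 11 × 11, composite.
Thus a = 8 disproves the claim, and no smaller a works.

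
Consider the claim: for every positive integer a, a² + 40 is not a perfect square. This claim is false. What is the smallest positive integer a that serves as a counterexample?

A counterexample is any positive integer a such that a² + 40 is a perfect square; we check each in order.
a = 1: 1² + 40 = 41, not a perfect square.
a = 2: 2² + 40 = 44, not a perfect square.
a = 3: 3² + 40 = 49 = 7², a perfect square.
So a = 3 is the smallest counterexample.

a = 3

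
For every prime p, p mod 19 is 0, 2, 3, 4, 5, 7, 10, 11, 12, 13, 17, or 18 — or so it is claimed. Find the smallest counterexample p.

A counterexample is any prime p such that the claim fails; we check each in order.
For p = 2, 3, 5, 7, …, 37, 41, 43 the conclusion holds.
p = 47: 47 mod 19 = 9 — not in {0, 2, 3, 4, 5, 7, 10, 11, 12, 13, 17, 18}.

p = 47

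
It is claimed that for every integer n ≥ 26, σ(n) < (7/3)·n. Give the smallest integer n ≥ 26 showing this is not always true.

n = 30

A counterexample is any integer n ≥ 26 such that the claim fails; we check each in order.
The first 4 eligible values, up to n = 29, all satisfy the conclusion.
n = 30: σ(30) = 72; 72 ≥ 70.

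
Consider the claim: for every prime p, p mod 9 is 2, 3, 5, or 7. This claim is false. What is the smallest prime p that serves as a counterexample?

p = 13

p = 2: 2 mod 9 = 2.
p = 3: 3 mod 9 = 3.
p = 5: 5 mod 9 = 5.
p = 7: 7 mod 9 = 7.
p = 11: 11 mod 9 = 2.
p = 13: 13 mod 9 = 4 — not in {2, 3, 5, 7}.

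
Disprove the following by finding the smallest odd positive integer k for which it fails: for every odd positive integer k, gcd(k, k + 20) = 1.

k = 5

A counterexample is any odd positive integer k such that gcd(k, k + 20) > 1; we check each in order.
k = 1: gcd(1, 21) = 1.
k = 3: gcd(3, 23) = 1.
k = 5: gcd(5, 25) = 5.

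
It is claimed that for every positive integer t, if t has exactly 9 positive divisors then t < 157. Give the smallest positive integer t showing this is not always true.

We need the least positive integer t for which t has exactly 9 positive divisors but the claim fails.
For t = 36, 100 the conclusion holds.
t = 196: τ(196) = 9; 196 ≥ 157.

t = 196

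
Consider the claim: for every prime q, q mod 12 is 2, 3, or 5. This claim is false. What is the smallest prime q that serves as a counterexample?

q = 7

For q = 2, 3, 5 the conclusion holds.
q = 7: 7 mod 12 = 7 — not in {2, 3, 5}.
Thus q = 7 disproves the claim, and no smaller q works.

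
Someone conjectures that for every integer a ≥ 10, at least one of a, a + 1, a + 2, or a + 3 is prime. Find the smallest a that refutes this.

We need the least integer a ≥ 10 for which a, a + 1, a + 2, a + 3 are all composite.
For a = 10, 11, 12, 13, …, 21, 22, 23 the conclusion holds.
a = 24: 24 = 2 × 12; 25 = 5 × 5; 26 = 2 × 13; 27 = 3 × 9 — all composite.

a = 24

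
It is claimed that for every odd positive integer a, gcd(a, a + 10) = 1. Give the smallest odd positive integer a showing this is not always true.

A counterexample is any odd positive integer a such that gcd(a, a + 10) > 1; we check each in order.
For a = 1, 3 the conclusion holds.
a = 5: gcd(5, 15) = 5.
So a = 5 is the smallest counterexample.

a = 5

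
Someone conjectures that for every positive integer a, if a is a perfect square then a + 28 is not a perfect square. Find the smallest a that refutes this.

Check each positive integer a in order until a is a perfect square but a + 28 is a perfect square.
a = 1: 1 + 28 = 29, not a perfect square.
a = 4: 4 + 28 = 32, not a perfect square.
a = 9: 9 + 28 = 37, not a perfect square.
a = 16: 16 + 28 = 44, not a perfect square.
a = 25: 25 + 28 = 53, not a perfect square.
a = 36: 36 = 6² and 36 + 28 = 64 = 8².
Thus a = 36 disproves the claim, and no smaller a works.

a = 36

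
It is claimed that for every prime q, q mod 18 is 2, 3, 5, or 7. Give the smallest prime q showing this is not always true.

For q = 2, 3, 5, 7 the conclusion holds.
q = 11: 11 mod 18 = 11 — not in {2, 3, 5, 7}.

q = 11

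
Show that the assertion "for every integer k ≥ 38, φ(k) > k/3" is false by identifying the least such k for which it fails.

k = 42

We need the least integer k ≥ 38 for which the claim fails.
The first 4 eligible values, up to k = 41, all satisfy the conclusion.
k = 42: φ(42) = 12 and 42/3 = 14, so φ(42) ≤ 42/3.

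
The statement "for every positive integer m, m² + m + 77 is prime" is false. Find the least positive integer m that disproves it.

A counterexample is any positive integer m such that m² + m + 77 is not prime; we check each in order.
For m = 1, 2, 3, 4, 5 the conclusion holds.
m = 6: m² + m + 77 = 119 = 7 × 17, composite.

m = 6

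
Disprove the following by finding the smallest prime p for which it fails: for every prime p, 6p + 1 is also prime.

p = 19

For p = 2, 3, 5, 7, 11, 13, 17 the conclusion holds.
p = 19: 6p + 1 = 115 = 5 × 23, not prime.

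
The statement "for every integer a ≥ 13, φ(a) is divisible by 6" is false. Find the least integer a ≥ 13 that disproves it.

a = 15

For a = 13, 14 the conclusion holds.
a = 15: φ(15) = 8; 8 mod 6 = 2.
Hence a = 15 is a counterexample.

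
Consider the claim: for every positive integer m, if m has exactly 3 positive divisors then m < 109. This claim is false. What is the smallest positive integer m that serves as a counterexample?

m = 121

Check each positive integer m in order until m has exactly 3 positive divisors but the claim fails.
m = 4: τ(4) = 3; 4 < 109.
m = 9: τ(9) = 3; 9 < 109.
m = 25: τ(25) = 3; 25 < 109.
m = 49: τ(49) = 3; 49 < 109.
m = 121: τ(121) = 3; 121 ≥ 109.
Hence m = 121 is a counterexample.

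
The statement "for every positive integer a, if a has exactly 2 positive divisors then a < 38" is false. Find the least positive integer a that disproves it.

a = 41

The first 12 eligible values, up to a = 37, all satisfy the conclusion.
a = 41: τ(41) = 2; 41 ≥ 38.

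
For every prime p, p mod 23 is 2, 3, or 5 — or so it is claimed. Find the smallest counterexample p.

p = 2: 2 mod 23 = 2.
p = 3: 3 mod 23 = 3.
p = 5: 5 mod 23 = 5.
p = 7: 7 mod 23 = 7 — not in {2, 3, 5}.

p = 7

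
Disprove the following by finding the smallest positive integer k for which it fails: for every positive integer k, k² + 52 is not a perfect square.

k = 12

We need the least positive integer k for which k² + 52 is a perfect square.
For k = 1, 2, 3, 4, …, 9, 10, 11 the conclusion holds.
k = 12: 12² + 52 = 196 = 14², a perfect square.
Hence k = 12 is a counterexample.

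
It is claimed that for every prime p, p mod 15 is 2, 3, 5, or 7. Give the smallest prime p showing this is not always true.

We need the least prime p for which the claim fails.
For p = 2, 3, 5, 7 the conclusion holds.
p = 11: 11 mod 15 = 11 — not in {2, 3, 5, 7}.

p = 11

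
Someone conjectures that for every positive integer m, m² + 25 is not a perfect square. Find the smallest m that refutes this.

A counterexample is any positive integer m such that m² + 25 is a perfect square; we check each in order.
For m = 1, 2, 3, 4, …, 9, 10, 11 the conclusion holds.
m = 12: 12² + 25 = 169 = 13², a perfect square.
So m = 12 is the smallest counterexample.

m = 12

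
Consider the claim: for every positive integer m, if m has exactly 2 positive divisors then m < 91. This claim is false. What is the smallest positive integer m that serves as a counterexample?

m = 97

For m = 2, 3, 5, 7, …, 79, 83, 89 the conclusion holds.
m = 97: τ(97) = 2; 97 ≥ 91.
Thus m = 97 disproves the claim, and no smaller m works.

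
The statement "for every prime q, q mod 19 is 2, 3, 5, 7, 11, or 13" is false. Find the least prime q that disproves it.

q = 2: 2 mod 19 = 2.
q = 3: 3 mod 19 = 3.
q = 5: 5 mod 19 = 5.
q = 7: 7 mod 19 = 7.
q = 11: 11 mod 19 = 11.
q = 13: 13 mod 19 = 13.
q = 17: 17 mod 19 = 17 — not in {2, 3, 5, 7, 11, 13}.
So q = 17 is the smallest counterexample.

q = 17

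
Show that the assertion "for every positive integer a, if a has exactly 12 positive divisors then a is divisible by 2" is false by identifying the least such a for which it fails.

a = 315

For a = 60, 72, 84, 90, …, 294, 306, 308 the conclusion holds.
a = 315: τ(315) = 12; 315 mod 2 = 1.
So a = 315 is the smallest counterexample.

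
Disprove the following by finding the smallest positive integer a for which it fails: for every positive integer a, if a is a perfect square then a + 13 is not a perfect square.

We need the least positive integer a for which a is a perfect square but a + 13 is a perfect square.
a = 1: 1 + 13 = 14, not a perfect square.
a = 4: 4 + 13 = 17, not a perfect square.
a = 9: 9 + 13 = 22, not a perfect square.
a = 16: 16 + 13 = 29, not a perfect square.
a = 25: 25 + 13 = 38, not a perfect square.
a = 36: 36 = 6² and 36 + 13 = 49 = 7².
So a = 36 is the smallest counterexample.

a = 36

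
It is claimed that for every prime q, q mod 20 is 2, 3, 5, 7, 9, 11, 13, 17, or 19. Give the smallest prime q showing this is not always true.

Check each prime q in order until the claim fails.
For q = 2, 3, 5, 7, …, 29, 31, 37 the conclusion holds.
q = 41: 41 mod 20 = 1 — not in {2, 3, 5, 7, 9, 11, 13, 17, 19}.
Hence q = 41 is a counterexample.

q = 41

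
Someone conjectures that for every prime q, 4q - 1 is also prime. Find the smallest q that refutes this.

For q = 2, 3, 5 the conclusion holds.
q = 7: 4q - 1 = 27 = 3 × 9, not prime.
So q = 7 is the smallest counterexample.

q = 7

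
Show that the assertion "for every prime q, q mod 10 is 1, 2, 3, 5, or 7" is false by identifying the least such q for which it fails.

q = 2: 2 mod 10 = 2.
q = 3: 3 mod 10 = 3.
q = 5: 5 mod 10 = 5.
q = 7: 7 mod 10 = 7.
q = 11: 11 mod 10 = 1.
q = 13: 13 mod 10 = 3.
q = 17: 17 mod 10 = 7.
q = 19: 19 mod 10 = 9 — not in {1, 2, 3, 5, 7}.
So q = 19 is the smallest counterexample.

q = 19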